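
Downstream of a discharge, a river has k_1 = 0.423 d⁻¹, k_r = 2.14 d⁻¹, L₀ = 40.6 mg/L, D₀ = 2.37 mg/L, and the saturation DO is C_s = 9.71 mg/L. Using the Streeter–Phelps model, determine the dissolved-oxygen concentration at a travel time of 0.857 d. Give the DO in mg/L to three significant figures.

DO ≈ 3.97 mg/L

k_1 L₀/(k_r−k_1) = 0.423×40.6/(2.14−0.423) = 17.17/1.717 = 10.00 mg/L.
e^(−k_1 t) = e^(−0.423×0.8570) = 0.6959; e^(−k_r t) = e^(−2.14×0.8570) = 0.1598.
D = 10.00 × (0.6959 − 0.1598) + 2.37 × 0.1598 = 5.363 + 0.3787 = 5.741 mg/L.
DO = C_s − D = 9.71 − 5.741 = 3.969 mg/L.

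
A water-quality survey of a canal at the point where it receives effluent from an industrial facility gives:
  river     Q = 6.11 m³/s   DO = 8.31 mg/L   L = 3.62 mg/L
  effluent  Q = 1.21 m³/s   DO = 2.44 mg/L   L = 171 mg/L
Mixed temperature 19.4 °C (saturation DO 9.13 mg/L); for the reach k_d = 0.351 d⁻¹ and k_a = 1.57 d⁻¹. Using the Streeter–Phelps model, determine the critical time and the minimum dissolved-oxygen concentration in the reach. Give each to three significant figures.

Mixed DO = (6.11×8.31 + 1.21×2.44)/(6.11+1.21) = 53.73/7.320 = 7.340 mg/L.
Mixed L₀ = (6.11×3.62 + 1.21×171)/(7.320) = 229.0/7.320 = 31.29 mg/L.
Initial deficit D₀ = C_s − DO₀ = 9.13 − 7.340 = 1.790 mg/L.
t_c = (1/1.219) ln[(1.57/0.351)(1 − 1.790×1.219/(0.351×31.29))] = 0.8203 × ln(3.584) = 1.047 d.
D_c = (0.351/1.57) × 31.29 × e^(−0.351×1.047) = 0.2236 × 31.29 × 0.6924 = 4.843 mg/L.
Minimum DO = 9.13 − 4.843 = 4.287 mg/L.

t_c ≈ 1.05 d; minimum DO ≈ 4.29 mg/L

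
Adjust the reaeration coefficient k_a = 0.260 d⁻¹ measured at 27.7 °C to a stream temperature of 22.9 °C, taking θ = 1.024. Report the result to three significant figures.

k_a ≈ 0.232 d⁻¹

k_a(T₂) = k_a(T₁) · θ^(T₂−T₁) = 0.260 × 1.024^(22.9−27.7)
= 0.260 × 1.024^-4.80 = 0.260 × 0.8924 = 0.2320 d⁻¹.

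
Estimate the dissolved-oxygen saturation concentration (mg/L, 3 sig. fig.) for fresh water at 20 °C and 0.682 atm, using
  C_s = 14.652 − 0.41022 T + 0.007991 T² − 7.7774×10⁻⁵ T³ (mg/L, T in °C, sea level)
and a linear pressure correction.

C_s ≈ 6.15 mg/L

At sea level: C_s = 14.652 − 0.41022×20 + 0.007991×20² − 7.7774×10⁻⁵×20³ = 9.022 mg/L.
Pressure correction: C_s' = 9.022 × 0.682 = 6.153 mg/L.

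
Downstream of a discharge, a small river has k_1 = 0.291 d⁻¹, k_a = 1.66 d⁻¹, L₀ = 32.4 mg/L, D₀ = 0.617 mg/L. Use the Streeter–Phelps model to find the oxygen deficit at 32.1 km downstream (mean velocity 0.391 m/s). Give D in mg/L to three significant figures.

Travel time t = x/v = 32.1 km / (0.391 m/s) = 32100 m / 0.391 m/s = 82100 s = 0.9502 d.
k_1 L₀/(k_a−k_1) = 0.291×32.4/(1.66−0.291) = 9.428/1.369 = 6.887 mg/L.
e^(−k_1 t) = e^(−0.291×0.9502) = 0.7584; e^(−k_a t) = e^(−1.66×0.9502) = 0.2065.
D = 6.887 × (0.7584 − 0.2065) + 0.617 × 0.2065 = 3.801 + 0.1274 = 3.928 mg/L.

D ≈ 3.93 mg/L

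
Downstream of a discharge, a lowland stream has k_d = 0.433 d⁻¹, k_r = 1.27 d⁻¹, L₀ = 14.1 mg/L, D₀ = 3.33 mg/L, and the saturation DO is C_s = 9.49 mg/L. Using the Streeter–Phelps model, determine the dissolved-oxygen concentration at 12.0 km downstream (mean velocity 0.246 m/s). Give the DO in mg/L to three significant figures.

Travel time t = x/v = 12.0 km / (0.246 m/s) = 12000 m / 0.246 m/s = 48780 s = 0.5646 d.
k_d L₀/(k_r−k_d) = 0.433×14.1/(1.27−0.433) = 6.105/0.8370 = 7.294 mg/L.
e^(−k_d t) = e^(−0.433×0.5646) = 0.7831; e^(−k_r t) = e^(−1.27×0.5646) = 0.4882.
D = 7.294 × (0.7831 − 0.4882) + 3.33 × 0.4882 = 2.151 + 1.626 = 3.777 mg/L.
DO = C_s − D = 9.49 − 3.777 = 5.713 mg/L.

DO ≈ 5.71 mg/L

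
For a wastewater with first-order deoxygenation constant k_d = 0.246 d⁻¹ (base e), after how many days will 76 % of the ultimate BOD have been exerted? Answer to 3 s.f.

y/L₀ = 1 − e^(−k_d t) = 0.76 ⇒ e^(−k_d t) = 0.240
t = −ln(0.240) / 0.246 = 1.427 / 0.246 = 5.801 d.

t ≈ 5.80 d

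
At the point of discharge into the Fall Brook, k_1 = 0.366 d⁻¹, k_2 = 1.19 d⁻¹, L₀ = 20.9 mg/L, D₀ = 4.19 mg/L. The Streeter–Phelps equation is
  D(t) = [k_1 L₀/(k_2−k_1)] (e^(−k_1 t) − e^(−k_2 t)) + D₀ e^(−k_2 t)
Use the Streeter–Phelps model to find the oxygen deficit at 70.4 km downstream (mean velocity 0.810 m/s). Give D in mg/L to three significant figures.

Travel time t = x/v = 70.4 km / (0.810 m/s) = 70400 m / 0.810 m/s = 86910 s = 1.006 d.
k_1 L₀/(k_2−k_1) = 0.366×20.9/(1.19−0.366) = 7.649/0.8240 = 9.283 mg/L.
e^(−k_1 t) = e^(−0.366×1.006) = 0.6920; e^(−k_2 t) = e^(−1.19×1.006) = 0.3021.
D = 9.283 × (0.6920 − 0.3021) + 4.19 × 0.3021 = 3.620 + 1.266 = 4.885 mg/L.

D ≈ 4.89 mg/L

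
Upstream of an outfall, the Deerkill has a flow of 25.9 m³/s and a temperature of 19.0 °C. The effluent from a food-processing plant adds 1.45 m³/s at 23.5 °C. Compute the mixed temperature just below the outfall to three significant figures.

19.2 °C

Flow-weighted mixing: C = (Q_r C_r + Q_w C_w)/(Q_r + Q_w)
= (25.9×19.0 + 1.45×23.5)/(25.9 + 1.45) = 526.2/27.35 = 19.24 °C.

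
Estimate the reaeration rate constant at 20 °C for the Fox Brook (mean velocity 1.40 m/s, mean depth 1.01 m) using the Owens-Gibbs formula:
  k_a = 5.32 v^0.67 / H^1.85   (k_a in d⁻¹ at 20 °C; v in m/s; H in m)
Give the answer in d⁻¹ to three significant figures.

k_a ≈ 6.54 d⁻¹

k_a = 5.32 × 1.40^0.67 / 1.01^1.85 = 5.32 × 1.253 / 1.019 = 6.544 d⁻¹.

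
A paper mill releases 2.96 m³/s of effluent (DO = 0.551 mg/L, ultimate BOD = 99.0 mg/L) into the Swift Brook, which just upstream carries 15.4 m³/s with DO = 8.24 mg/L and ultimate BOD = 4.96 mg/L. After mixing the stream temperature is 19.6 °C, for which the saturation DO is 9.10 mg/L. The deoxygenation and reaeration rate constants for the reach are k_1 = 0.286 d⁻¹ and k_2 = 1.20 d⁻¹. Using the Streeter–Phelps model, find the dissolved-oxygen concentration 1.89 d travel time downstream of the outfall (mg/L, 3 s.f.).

DO ≈ 5.87 mg/L

Mixed DO = (15.4×8.24 + 2.96×0.551)/(15.4+2.96) = 128.5/18.36 = 7.000 mg/L.
Mixed L₀ = (15.4×4.96 + 2.96×99.0)/(18.36) = 369.4/18.36 = 20.12 mg/L.
Initial deficit D₀ = C_s − DO₀ = 9.10 − 7.000 = 2.100 mg/L.
D(1.89) = [0.286×20.12/(1.20−0.286)](e^(−0.286×1.89) − e^(−1.20×1.89)) + 2.100 e^(−1.20×1.89)
= 6.296 × (0.5824 − 0.1035) + 2.100 × 0.1035 = 3.233 mg/L.
DO = 9.10 − 3.233 = 5.867 mg/L.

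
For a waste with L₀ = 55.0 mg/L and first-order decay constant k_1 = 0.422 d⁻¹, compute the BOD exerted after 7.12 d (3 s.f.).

y ≈ 52.3 mg/L

y_t = L₀(1 − e^(−k_1 t)) = 55.0 × (1 − e^(−0.422×7.12))
= 55.0 × (1 − 0.04956) = 55.0 × 0.9504 = 52.27 mg/L.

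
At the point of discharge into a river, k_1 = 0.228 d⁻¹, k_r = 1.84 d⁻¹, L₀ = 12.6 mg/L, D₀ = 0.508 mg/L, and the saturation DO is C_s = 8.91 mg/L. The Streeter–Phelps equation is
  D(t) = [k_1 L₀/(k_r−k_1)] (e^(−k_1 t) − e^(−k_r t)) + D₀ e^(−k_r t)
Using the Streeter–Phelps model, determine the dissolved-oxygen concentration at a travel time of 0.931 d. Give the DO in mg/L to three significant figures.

k_1 L₀/(k_r−k_1) = 0.228×12.6/(1.84−0.228) = 2.873/1.612 = 1.782 mg/L.
e^(−k_1 t) = e^(−0.228×0.9310) = 0.8087; e^(−k_r t) = e^(−1.84×0.9310) = 0.1803.
D = 1.782 × (0.8087 − 0.1803) + 0.508 × 0.1803 = 1.120 + 0.09160 = 1.212 mg/L.
DO = C_s − D = 8.91 − 1.212 = 7.698 mg/L.

DO ≈ 7.70 mg/L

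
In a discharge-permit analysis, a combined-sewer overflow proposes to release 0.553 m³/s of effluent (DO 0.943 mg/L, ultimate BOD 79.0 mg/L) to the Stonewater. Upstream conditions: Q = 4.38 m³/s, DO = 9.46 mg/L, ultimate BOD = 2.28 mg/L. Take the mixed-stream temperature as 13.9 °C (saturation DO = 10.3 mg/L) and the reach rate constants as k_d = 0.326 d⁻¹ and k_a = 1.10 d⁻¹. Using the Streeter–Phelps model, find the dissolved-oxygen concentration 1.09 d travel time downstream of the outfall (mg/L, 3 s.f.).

DO ≈ 7.93 mg/L

Mixed DO = (4.38×9.46 + 0.553×0.943)/(4.38+0.553) = 41.96/4.933 = 8.505 mg/L.
Mixed L₀ = (4.38×2.28 + 0.553×79.0)/(4.933) = 53.67/4.933 = 10.88 mg/L.
Initial deficit D₀ = C_s − DO₀ = 10.3 − 8.505 = 1.795 mg/L.
D(1.09) = [0.326×10.88/(1.10−0.326)](e^(−0.326×1.09) − e^(−1.10×1.09)) + 1.795 e^(−1.10×1.09)
= 4.583 × (0.7009 − 0.3015) + 1.795 × 0.3015 = 2.372 mg/L.
DO = 10.3 − 2.372 = 7.928 mg/L.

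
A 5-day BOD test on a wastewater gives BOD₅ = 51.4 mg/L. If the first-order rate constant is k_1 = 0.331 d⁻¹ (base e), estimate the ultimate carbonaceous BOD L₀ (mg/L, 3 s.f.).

L₀ ≈ 63.5 mg/L

BOD₅ = L₀(1 − e^(−5k_1)) ⇒ L₀ = BOD₅ / (1 − e^(−5×0.331))
= 51.4 / (1 − 0.1911) = 51.4 / 0.8089 = 63.54 mg/L.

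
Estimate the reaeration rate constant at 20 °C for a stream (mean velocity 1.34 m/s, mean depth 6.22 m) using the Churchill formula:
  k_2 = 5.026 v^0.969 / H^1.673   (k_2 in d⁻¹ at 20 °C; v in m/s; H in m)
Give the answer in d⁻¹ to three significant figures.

k_2 ≈ 0.314 d⁻¹

k_2 = 5.026 × 1.34^0.969 / 6.22^1.673 = 5.026 × 1.328 / 21.28 = 0.3136 d⁻¹.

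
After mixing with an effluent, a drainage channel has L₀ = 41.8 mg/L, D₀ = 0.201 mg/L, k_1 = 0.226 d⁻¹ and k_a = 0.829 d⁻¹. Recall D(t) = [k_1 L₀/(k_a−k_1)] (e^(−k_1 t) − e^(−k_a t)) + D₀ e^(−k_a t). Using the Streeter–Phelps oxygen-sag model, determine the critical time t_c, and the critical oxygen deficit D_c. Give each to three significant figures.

With k_a/k_1 = 3.668 and 1 − D₀(k_a−k_1)/(k_1 L₀) = 0.9872,
t_c = ln(3.668 × 0.9872) / (0.829 − 0.226) = ln(3.621) / 0.6030 = 1.287/0.6030 = 2.134 d.
L(t_c) = L₀ e^(−k_1 t_c) = 41.8 × 0.6174 = 25.81 mg/L, and at the critical point k_a D_c = k_1 L, so D_c = (0.226/0.829) × 25.81 = 7.035 mg/L.

t_c ≈ 2.13 d; D_c ≈ 7.04 mg/L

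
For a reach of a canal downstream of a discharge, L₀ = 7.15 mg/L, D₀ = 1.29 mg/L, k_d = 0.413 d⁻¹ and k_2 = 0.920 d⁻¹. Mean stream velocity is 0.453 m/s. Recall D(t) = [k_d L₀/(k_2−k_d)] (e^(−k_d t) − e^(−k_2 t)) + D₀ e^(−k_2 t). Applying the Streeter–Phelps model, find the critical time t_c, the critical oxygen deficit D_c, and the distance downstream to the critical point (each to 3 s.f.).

With k_2/k_d = 2.228 and 1 − D₀(k_2−k_d)/(k_d L₀) = 0.7785,
t_c = ln(2.228 × 0.7785) / (0.920 − 0.413) = ln(1.734) / 0.5070 = 0.5506/0.5070 = 1.086 d.
L(t_c) = L₀ e^(−k_d t_c) = 7.15 × 0.6386 = 4.566 mg/L, and at the critical point k_2 D_c = k_d L, so D_c = (0.413/0.920) × 4.566 = 2.050 mg/L.
x_c = v t_c = 0.453 m/s × 1.086 d × 86400 s/d = 42500 m ≈ 42.5 km.

t_c ≈ 1.09 d; D_c ≈ 2.05 mg/L; x_c ≈ 42.5 km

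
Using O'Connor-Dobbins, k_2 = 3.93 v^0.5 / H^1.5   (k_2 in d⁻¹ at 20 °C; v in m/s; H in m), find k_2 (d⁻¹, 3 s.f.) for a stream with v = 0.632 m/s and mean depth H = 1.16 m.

k_2 ≈ 2.50 d⁻¹

k_2 = 3.93 × 0.632^0.5 / 1.16^1.5 = 3.93 × 0.7950 / 1.249 = 2.501 d⁻¹.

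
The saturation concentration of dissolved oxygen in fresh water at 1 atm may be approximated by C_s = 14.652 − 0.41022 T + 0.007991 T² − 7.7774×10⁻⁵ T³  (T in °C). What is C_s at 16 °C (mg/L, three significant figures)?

C_s ≈ 9.82 mg/L

C_s = 14.652 − 0.41022×16 + 0.007991×16² − 7.7774×10⁻⁵×16³ = 9.816 mg/L.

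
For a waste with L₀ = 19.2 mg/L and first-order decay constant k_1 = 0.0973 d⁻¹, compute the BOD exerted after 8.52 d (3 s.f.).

y_t = L₀(1 − e^(−k_1 t)) = 19.2 × (1 − e^(−0.0973×8.52))
= 19.2 × (1 − 0.4365) = 19.2 × 0.5635 = 10.82 mg/L.

y ≈ 10.8 mg/L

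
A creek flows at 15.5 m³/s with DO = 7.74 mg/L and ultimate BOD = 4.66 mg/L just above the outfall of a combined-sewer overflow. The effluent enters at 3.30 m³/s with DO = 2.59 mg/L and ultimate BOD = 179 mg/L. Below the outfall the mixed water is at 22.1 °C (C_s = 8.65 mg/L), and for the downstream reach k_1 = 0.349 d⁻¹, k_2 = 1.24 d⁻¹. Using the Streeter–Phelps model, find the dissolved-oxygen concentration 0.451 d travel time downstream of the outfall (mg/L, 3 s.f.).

Mixed DO = (15.5×7.74 + 3.30×2.59)/(15.5+3.30) = 128.5/18.80 = 6.836 mg/L.
Mixed L₀ = (15.5×4.66 + 3.30×179)/(18.80) = 662.9/18.80 = 35.26 mg/L.
Initial deficit D₀ = C_s − DO₀ = 8.65 − 6.836 = 1.814 mg/L.
D(0.451) = [0.349×35.26/(1.24−0.349)](e^(−0.349×0.451) − e^(−1.24×0.451)) + 1.814 e^(−1.24×0.451)
= 13.81 × (0.8544 − 0.5716) + 1.814 × 0.5716 = 4.942 mg/L.
DO = 8.65 − 4.942 = 3.708 mg/L.

DO ≈ 3.71 mg/L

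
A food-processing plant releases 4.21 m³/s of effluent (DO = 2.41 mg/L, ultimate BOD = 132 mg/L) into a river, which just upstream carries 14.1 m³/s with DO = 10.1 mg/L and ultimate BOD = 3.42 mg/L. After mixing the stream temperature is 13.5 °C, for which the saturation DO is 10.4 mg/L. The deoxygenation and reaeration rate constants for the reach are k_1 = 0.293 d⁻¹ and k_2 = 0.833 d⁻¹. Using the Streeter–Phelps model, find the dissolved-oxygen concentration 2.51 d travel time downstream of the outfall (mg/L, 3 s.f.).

Mixed DO = (14.1×10.1 + 4.21×2.41)/(14.1+4.21) = 152.6/18.31 = 8.332 mg/L.
Mixed L₀ = (14.1×3.42 + 4.21×132)/(18.31) = 603.9/18.31 = 32.98 mg/L.
Initial deficit D₀ = C_s − DO₀ = 10.4 − 8.332 = 2.068 mg/L.
D(2.51) = [0.293×32.98/(0.833−0.293)](e^(−0.293×2.51) − e^(−0.833×2.51)) + 2.068 e^(−0.833×2.51)
= 17.90 × (0.4793 − 0.1236) + 2.068 × 0.1236 = 6.622 mg/L.
DO = 10.4 − 6.622 = 3.778 mg/L.

DO ≈ 3.78 mg/L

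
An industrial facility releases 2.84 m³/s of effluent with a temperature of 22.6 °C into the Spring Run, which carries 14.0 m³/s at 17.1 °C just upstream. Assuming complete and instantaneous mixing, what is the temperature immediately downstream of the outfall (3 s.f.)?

Flow-weighted mixing: C = (Q_r C_r + Q_w C_w)/(Q_r + Q_w)
= (14.0×17.1 + 2.84×22.6)/(14.0 + 2.84) = 303.6/16.84 = 18.03 °C.

18.0 °C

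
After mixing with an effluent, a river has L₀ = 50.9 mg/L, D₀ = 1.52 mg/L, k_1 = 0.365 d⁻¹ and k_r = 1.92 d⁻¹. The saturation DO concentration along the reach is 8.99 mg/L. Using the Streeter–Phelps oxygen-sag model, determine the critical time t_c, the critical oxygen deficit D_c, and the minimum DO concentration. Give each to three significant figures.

t_c ≈ 0.980 d; D_c ≈ 6.77 mg/L; min DO ≈ 2.22 mg/L

With k_r/k_1 = 5.260 and 1 − D₀(k_r−k_1)/(k_1 L₀) = 0.8728,
t_c = ln(5.260 × 0.8728) / (1.92 − 0.365) = ln(4.591) / 1.555 = 1.524/1.555 = 0.9801 d.
L(t_c) = L₀ e^(−k_1 t_c) = 50.9 × 0.6992 = 35.59 mg/L, and at the critical point k_r D_c = k_1 L, so D_c = (0.365/1.92) × 35.59 = 6.766 mg/L.
Minimum DO = C_s − D_c = 8.99 − 6.766 = 2.224 mg/L.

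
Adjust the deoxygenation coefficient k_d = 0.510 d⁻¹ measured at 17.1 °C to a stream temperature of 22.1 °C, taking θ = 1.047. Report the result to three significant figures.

k_d(T₂) = k_d(T₁) · θ^(T₂−T₁) = 0.510 × 1.047^(22.1−17.1)
= 0.510 × 1.047^5.00 = 0.510 × 1.258 = 0.6417 d⁻¹.

k_d ≈ 0.642 d⁻¹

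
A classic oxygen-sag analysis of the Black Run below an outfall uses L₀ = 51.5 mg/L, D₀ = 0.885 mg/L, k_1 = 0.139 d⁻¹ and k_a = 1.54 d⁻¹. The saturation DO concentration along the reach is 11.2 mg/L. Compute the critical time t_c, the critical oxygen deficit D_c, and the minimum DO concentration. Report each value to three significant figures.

At the critical point dD/dt = 0, so k_1 L₀ e^(−k_1 t) = k_a D. Substituting D(t) from the Streeter–Phelps equation and solving for t gives
t_c = ln[(k_a/k_1)(1 − D₀(k_a−k_1)/(k_1 L₀))] / (k_a−k_1).
Here k_a−k_1 = 1.401 d⁻¹ and 1 − D₀(k_a−k_1)/(k_1 L₀) = 1 − 0.885×1.401/(0.139×51.5) = 0.8268, so
t_c = ln(11.08 × 0.8268) / 1.401 = 2.215 / 1.401 = 1.581 d.
L(t_c) = L₀ e^(−k_1 t_c) = 51.5 × 0.8027 = 41.34 mg/L, and at the critical point k_a D_c = k_1 L, so D_c = (0.139/1.54) × 41.34 = 3.731 mg/L.
Minimum DO = C_s − D_c = 11.2 − 3.731 = 7.469 mg/L.

t_c ≈ 1.58 d; D_c ≈ 3.73 mg/L; min DO ≈ 7.47 mg/L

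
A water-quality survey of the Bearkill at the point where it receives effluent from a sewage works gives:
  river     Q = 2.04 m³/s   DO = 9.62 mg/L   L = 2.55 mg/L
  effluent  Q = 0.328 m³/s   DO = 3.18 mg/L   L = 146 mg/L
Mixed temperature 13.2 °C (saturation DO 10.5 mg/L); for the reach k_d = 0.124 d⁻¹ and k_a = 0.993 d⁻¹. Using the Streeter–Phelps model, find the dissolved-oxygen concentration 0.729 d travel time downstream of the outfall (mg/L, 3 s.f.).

Mixed DO = (2.04×9.62 + 0.328×3.18)/(2.04+0.328) = 20.67/2.368 = 8.728 mg/L.
Mixed L₀ = (2.04×2.55 + 0.328×146)/(2.368) = 53.09/2.368 = 22.42 mg/L.
Initial deficit D₀ = C_s − DO₀ = 10.5 − 8.728 = 1.772 mg/L.
D(0.729) = [0.124×22.42/(0.993−0.124)](e^(−0.124×0.729) − e^(−0.993×0.729)) + 1.772 e^(−0.993×0.729)
= 3.199 × (0.9136 − 0.4849) + 1.772 × 0.4849 = 2.231 mg/L.
DO = 10.5 − 2.231 = 8.269 mg/L.

DO ≈ 8.27 mg/L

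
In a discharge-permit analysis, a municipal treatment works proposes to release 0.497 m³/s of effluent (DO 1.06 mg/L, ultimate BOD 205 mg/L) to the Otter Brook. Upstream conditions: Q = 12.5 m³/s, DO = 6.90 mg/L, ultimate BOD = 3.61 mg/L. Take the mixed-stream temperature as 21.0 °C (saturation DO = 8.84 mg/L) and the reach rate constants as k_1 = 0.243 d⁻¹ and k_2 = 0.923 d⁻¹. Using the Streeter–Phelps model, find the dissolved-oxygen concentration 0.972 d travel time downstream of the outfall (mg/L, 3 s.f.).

DO ≈ 6.41 mg/L

Mixed DO = (12.5×6.90 + 0.497×1.06)/(12.5+0.497) = 86.78/13.00 = 6.677 mg/L.
Mixed L₀ = (12.5×3.61 + 0.497×205)/(13.00) = 147.0/13.00 = 11.31 mg/L.
Initial deficit D₀ = C_s − DO₀ = 8.84 − 6.677 = 2.163 mg/L.
D(0.972) = [0.243×11.31/(0.923−0.243)](e^(−0.243×0.972) − e^(−0.923×0.972)) + 2.163 e^(−0.923×0.972)
= 4.042 × (0.7896 − 0.4077) + 2.163 × 0.4077 = 2.426 mg/L.
DO = 8.84 − 2.426 = 6.414 mg/L.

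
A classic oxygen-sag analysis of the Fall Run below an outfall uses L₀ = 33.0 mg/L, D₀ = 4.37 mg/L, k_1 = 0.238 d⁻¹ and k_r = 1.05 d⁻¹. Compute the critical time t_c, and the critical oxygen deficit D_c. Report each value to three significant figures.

t_c ≈ 1.09 d; D_c ≈ 5.77 mg/L

With k_r/k_1 = 4.412 and 1 − D₀(k_r−k_1)/(k_1 L₀) = 0.5482,
t_c = ln(4.412 × 0.5482) / (1.05 − 0.238) = ln(2.419) / 0.8120 = 0.8832/0.8120 = 1.088 d.
L(t_c) = L₀ e^(−k_1 t_c) = 33.0 × 0.7719 = 25.47 mg/L, and at the critical point k_r D_c = k_1 L, so D_c = (0.238/1.05) × 25.47 = 5.774 mg/L.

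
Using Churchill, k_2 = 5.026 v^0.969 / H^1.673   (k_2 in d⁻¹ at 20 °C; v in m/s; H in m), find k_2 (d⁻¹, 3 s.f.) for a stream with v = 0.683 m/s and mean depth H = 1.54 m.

k_2 ≈ 1.69 d⁻¹

k_2 = 5.026 × 0.683^0.969 / 1.54^1.673 = 5.026 × 0.6911 / 2.059 = 1.687 d⁻¹.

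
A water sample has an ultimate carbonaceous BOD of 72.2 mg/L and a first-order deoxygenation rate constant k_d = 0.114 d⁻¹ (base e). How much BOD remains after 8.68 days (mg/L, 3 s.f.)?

L_t = L₀ e^(−k_d t) = 72.2 × e^(−0.114×8.68) = 72.2 × 0.3718 = 26.84 mg/L.

L ≈ 26.8 mg/L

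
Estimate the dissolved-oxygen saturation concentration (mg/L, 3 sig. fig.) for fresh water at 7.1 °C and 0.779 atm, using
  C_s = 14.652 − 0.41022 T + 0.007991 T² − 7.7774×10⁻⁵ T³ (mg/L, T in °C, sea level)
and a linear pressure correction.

C_s ≈ 9.44 mg/L

At sea level: C_s = 14.652 − 0.41022×7.1 + 0.007991×7.1² − 7.7774×10⁻⁵×7.1³ = 12.11 mg/L.
Pressure correction: C_s' = 12.11 × 0.779 = 9.437 mg/L.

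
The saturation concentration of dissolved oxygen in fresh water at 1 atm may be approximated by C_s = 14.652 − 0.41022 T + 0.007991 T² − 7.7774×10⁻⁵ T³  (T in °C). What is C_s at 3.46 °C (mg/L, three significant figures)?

C_s = 14.652 − 0.41022×3.46 + 0.007991×3.46² − 7.7774×10⁻⁵×3.46³ = 13.33 mg/L.

C_s ≈ 13.3 mg/L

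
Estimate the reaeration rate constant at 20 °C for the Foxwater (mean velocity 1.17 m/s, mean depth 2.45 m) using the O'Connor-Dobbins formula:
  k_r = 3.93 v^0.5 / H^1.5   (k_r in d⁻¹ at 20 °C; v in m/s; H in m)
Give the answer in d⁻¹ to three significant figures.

k_r ≈ 1.11 d⁻¹

k_r = 3.93 × 1.17^0.5 / 2.45^1.5 = 3.93 × 1.082 / 3.835 = 1.109 d⁻¹.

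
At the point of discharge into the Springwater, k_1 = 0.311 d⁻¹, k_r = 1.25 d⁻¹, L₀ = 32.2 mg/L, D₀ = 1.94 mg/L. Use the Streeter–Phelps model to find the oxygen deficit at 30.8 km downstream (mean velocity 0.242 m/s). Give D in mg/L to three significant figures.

Travel time t = x/v = 30.8 km / (0.242 m/s) = 30800 m / 0.242 m/s = 127300 s = 1.473 d.
k_1 L₀/(k_r−k_1) = 0.311×32.2/(1.25−0.311) = 10.01/0.9390 = 10.66 mg/L.
e^(−k_1 t) = e^(−0.311×1.473) = 0.6325; e^(−k_r t) = e^(−1.25×1.473) = 0.1586.
D = 10.66 × (0.6325 − 0.1586) + 1.94 × 0.1586 = 5.054 + 0.3077 = 5.361 mg/L.

D ≈ 5.36 mg/L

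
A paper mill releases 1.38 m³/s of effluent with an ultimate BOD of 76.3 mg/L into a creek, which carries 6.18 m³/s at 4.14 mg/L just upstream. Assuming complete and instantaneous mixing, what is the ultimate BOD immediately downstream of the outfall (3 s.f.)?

17.3 mg/L

Flow-weighted mixing: C = (Q_r C_r + Q_w C_w)/(Q_r + Q_w)
= (6.18×4.14 + 1.38×76.3)/(6.18 + 1.38) = 130.9/7.560 = 17.31 mg/L.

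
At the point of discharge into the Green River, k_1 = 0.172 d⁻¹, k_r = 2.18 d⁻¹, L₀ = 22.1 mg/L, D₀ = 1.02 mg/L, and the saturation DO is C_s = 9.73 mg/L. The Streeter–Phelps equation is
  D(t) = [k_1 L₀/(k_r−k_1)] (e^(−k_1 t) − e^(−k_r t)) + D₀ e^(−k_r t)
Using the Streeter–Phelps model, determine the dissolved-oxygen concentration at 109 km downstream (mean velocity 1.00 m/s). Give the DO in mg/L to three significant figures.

Travel time t = x/v = 109 km / (1.00 m/s) = 109000 m / 1.00 m/s = 109000 s = 1.262 d.
k_1 L₀/(k_r−k_1) = 0.172×22.1/(2.18−0.172) = 3.801/2.008 = 1.893 mg/L.
e^(−k_1 t) = e^(−0.172×1.262) = 0.8049; e^(−k_r t) = e^(−2.18×1.262) = 0.06391.
D = 1.893 × (0.8049 − 0.06391) + 1.02 × 0.06391 = 1.403 + 0.06519 = 1.468 mg/L.
DO = C_s − D = 9.73 − 1.468 = 8.262 mg/L.

DO ≈ 8.26 mg/L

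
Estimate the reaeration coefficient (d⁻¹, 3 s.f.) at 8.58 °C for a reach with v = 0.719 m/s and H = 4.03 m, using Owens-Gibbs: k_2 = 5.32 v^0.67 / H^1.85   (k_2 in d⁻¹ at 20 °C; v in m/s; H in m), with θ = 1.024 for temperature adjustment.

k_2(20) = 5.32 × 0.719^0.67 / 4.03^1.85 = 5.32 × 0.8017 / 13.18 = 0.3237 d⁻¹.
k_2(8.58) = 0.3237 × 1.024^(8.58−20) = 0.3237 × 0.7627 = 0.2469 d⁻¹.

k_2 ≈ 0.247 d⁻¹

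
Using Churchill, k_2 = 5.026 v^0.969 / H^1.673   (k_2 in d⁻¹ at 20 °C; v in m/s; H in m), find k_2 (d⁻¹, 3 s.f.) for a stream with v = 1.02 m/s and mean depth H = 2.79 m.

k_2 ≈ 0.921 d⁻¹

k_2 = 5.026 × 1.02^0.969 / 2.79^1.673 = 5.026 × 1.019 / 5.565 = 0.9206 d⁻¹.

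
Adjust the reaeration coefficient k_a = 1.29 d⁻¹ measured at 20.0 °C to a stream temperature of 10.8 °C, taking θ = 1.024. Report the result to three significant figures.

k_a ≈ 1.04 d⁻¹

k_a(T₂) = k_a(T₁) · θ^(T₂−T₁) = 1.29 × 1.024^(10.8−20.0)
= 1.29 × 1.024^-9.20 = 1.29 × 0.8040 = 1.037 d⁻¹.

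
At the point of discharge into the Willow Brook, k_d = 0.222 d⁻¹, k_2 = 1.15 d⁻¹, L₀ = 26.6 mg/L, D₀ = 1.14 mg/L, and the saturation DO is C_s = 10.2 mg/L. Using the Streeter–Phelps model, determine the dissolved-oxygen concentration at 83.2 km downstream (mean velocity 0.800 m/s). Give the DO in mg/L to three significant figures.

Travel time t = x/v = 83.2 km / (0.800 m/s) = 83200 m / 0.800 m/s = 104000 s = 1.204 d.
k_d L₀/(k_2−k_d) = 0.222×26.6/(1.15−0.222) = 5.905/0.9280 = 6.363 mg/L.
e^(−k_d t) = e^(−0.222×1.204) = 0.7655; e^(−k_2 t) = e^(−1.15×1.204) = 0.2505.
D = 6.363 × (0.7655 − 0.2505) + 1.14 × 0.2505 = 3.277 + 0.2856 = 3.563 mg/L.
DO = C_s − D = 10.2 − 3.563 = 6.637 mg/L.

DO ≈ 6.64 mg/L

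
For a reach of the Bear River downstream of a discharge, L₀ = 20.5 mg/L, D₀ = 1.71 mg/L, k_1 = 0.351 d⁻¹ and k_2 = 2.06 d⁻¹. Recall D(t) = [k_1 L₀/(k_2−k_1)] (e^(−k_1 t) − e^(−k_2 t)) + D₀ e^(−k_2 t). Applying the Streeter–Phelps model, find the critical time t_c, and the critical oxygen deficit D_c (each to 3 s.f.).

With k_2/k_1 = 5.869 and 1 − D₀(k_2−k_1)/(k_1 L₀) = 0.5939,
t_c = ln(5.869 × 0.5939) / (2.06 − 0.351) = ln(3.485) / 1.709 = 1.249/1.709 = 0.7306 d.
L(t_c) = L₀ e^(−k_1 t_c) = 20.5 × 0.7738 = 15.86 mg/L, and at the critical point k_2 D_c = k_1 L, so D_c = (0.351/2.06) × 15.86 = 2.703 mg/L.

t_c ≈ 0.731 d; D_c ≈ 2.70 mg/L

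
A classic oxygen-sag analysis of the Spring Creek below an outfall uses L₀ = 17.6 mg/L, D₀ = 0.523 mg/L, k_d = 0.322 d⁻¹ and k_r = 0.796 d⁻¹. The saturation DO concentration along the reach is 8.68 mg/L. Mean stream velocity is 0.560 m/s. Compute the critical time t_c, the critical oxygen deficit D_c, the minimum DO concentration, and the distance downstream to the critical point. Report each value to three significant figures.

t_c ≈ 1.82 d; D_c ≈ 3.97 mg/L; min DO ≈ 4.71 mg/L; x_c ≈ 87.8 km

t_c = [1/(k_r−k_d)] ln[(k_r/k_d)(1 − D₀(k_r−k_d)/(k_d L₀))]
= [1/(0.796−0.322)] ln[(0.796/0.322)(1 − 0.523×0.4740/(0.322×17.6))]
= (1/0.4740) ln[2.472 × 0.9563] = 2.110 × ln(2.364) = 2.110 × 0.8603 = 1.815 d.
L(t_c) = L₀ e^(−k_d t_c) = 17.6 × 0.5574 = 9.811 mg/L, and at the critical point k_r D_c = k_d L, so D_c = (0.322/0.796) × 9.811 = 3.969 mg/L.
Minimum DO = C_s − D_c = 8.68 − 3.969 = 4.711 mg/L.
x_c = v t_c = 0.560 m/s × 1.815 d × 86400 s/d = 87820 m ≈ 87.8 km.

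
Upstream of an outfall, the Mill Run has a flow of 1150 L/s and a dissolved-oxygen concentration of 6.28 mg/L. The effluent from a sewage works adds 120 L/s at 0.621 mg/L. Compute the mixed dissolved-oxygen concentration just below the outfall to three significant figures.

Flow-weighted mixing: C = (Q_r C_r + Q_w C_w)/(Q_r + Q_w)
= (1150×6.28 + 120×0.621)/(1150 + 120) = 7297/1270 = 5.745 mg/L.

5.75 mg/L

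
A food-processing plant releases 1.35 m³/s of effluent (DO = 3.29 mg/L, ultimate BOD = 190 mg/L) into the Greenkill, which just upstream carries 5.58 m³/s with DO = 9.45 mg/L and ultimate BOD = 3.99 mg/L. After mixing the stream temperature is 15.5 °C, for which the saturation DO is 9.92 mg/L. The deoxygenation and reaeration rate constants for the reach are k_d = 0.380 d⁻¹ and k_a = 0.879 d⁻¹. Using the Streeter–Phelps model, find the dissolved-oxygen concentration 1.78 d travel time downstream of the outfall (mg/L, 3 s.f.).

DO ≈ 0.403 mg/L

Mixed DO = (5.58×9.45 + 1.35×3.29)/(5.58+1.35) = 57.17/6.930 = 8.250 mg/L.
Mixed L₀ = (5.58×3.99 + 1.35×190)/(6.930) = 278.8/6.930 = 40.23 mg/L.
Initial deficit D₀ = C_s − DO₀ = 9.92 − 8.250 = 1.670 mg/L.
D(1.78) = [0.380×40.23/(0.879−0.380)](e^(−0.380×1.78) − e^(−0.879×1.78)) + 1.670 e^(−0.879×1.78)
= 30.63 × (0.5084 − 0.2092) + 1.670 × 0.2092 = 9.517 mg/L.
DO = 9.92 − 9.517 = 0.4030 mg/L.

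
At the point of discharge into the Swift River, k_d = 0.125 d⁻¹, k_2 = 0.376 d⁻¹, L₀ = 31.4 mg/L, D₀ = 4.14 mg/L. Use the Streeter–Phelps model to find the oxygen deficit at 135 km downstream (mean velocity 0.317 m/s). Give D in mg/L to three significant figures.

D ≈ 6.64 mg/L

Travel time t = x/v = 135 km / (0.317 m/s) = 135000 m / 0.317 m/s = 425900 s = 4.929 d.
k_d L₀/(k_2−k_d) = 0.125×31.4/(0.376−0.125) = 3.925/0.2510 = 15.64 mg/L.
e^(−k_d t) = e^(−0.125×4.929) = 0.5400; e^(−k_2 t) = e^(−0.376×4.929) = 0.1567.
D = 15.64 × (0.5400 − 0.1567) + 4.14 × 0.1567 = 5.994 + 0.6488 = 6.643 mg/L.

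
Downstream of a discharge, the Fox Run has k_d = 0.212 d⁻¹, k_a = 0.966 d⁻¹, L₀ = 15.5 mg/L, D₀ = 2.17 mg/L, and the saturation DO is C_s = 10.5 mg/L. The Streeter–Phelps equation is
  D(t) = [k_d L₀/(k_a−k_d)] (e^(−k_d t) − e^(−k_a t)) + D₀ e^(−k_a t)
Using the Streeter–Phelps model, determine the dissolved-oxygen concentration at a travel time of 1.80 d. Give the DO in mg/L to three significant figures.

k_d L₀/(k_a−k_d) = 0.212×15.5/(0.966−0.212) = 3.286/0.7540 = 4.358 mg/L.
e^(−k_d t) = e^(−0.212×1.800) = 0.6828; e^(−k_a t) = e^(−0.966×1.800) = 0.1757.
D = 4.358 × (0.6828 − 0.1757) + 2.17 × 0.1757 = 2.210 + 0.3813 = 2.591 mg/L.
DO = C_s − D = 10.5 − 2.591 = 7.909 mg/L.

DO ≈ 7.91 mg/L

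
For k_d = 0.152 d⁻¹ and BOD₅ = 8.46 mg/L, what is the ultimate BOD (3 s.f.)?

L₀ ≈ 15.9 mg/L

BOD₅ = L₀(1 − e^(−5k_d)) ⇒ L₀ = BOD₅ / (1 − e^(−5×0.152))
= 8.46 / (1 − 0.4677) = 8.46 / 0.5323 = 15.89 mg/L.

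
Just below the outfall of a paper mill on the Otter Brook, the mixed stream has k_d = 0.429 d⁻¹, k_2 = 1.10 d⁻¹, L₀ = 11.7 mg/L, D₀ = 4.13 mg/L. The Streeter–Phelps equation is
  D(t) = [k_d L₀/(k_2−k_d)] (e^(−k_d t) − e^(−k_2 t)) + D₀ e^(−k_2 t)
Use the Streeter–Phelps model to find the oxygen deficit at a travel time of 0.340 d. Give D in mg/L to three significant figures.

k_d L₀/(k_2−k_d) = 0.429×11.7/(1.10−0.429) = 5.019/0.6710 = 7.480 mg/L.
e^(−k_d t) = e^(−0.429×0.3400) = 0.8643; e^(−k_2 t) = e^(−1.10×0.3400) = 0.6880.
D = 7.480 × (0.8643 − 0.6880) + 4.13 × 0.6880 = 1.319 + 2.841 = 4.160 mg/L.

D ≈ 4.16 mg/L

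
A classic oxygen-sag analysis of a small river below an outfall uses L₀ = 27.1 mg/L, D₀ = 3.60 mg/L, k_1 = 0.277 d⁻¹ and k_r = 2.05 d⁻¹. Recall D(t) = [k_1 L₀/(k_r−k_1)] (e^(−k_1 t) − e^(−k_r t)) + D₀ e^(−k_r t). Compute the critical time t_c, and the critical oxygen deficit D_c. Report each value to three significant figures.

t_c ≈ 0.0579 d; D_c ≈ 3.60 mg/L

With k_r/k_1 = 7.401 and 1 − D₀(k_r−k_1)/(k_1 L₀) = 0.1497,
t_c = ln(7.401 × 0.1497) / (2.05 − 0.277) = ln(1.108) / 1.773 = 0.1026/1.773 = 0.05786 d.
L(t_c) = L₀ e^(−k_1 t_c) = 27.1 × 0.9841 = 26.67 mg/L, and at the critical point k_r D_c = k_1 L, so D_c = (0.277/2.05) × 26.67 = 3.604 mg/L.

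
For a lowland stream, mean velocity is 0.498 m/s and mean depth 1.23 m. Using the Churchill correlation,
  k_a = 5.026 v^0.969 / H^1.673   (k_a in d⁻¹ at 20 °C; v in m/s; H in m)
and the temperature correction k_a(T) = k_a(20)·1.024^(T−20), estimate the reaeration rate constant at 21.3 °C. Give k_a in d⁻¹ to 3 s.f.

k_a(20) = 5.026 × 0.498^0.969 / 1.23^1.673 = 5.026 × 0.5089 / 1.414 = 1.809 d⁻¹.
k_a(21.3) = 1.809 × 1.024^(21.3−20) = 1.809 × 1.031 = 1.866 d⁻¹.

k_a ≈ 1.87 d⁻¹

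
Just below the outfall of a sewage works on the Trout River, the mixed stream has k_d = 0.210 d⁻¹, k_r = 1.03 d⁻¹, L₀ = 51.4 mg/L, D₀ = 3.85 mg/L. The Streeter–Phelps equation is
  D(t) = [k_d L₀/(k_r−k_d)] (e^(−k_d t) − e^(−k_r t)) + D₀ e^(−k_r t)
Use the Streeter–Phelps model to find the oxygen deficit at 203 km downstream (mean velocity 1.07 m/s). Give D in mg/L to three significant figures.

Travel time t = x/v = 203 km / (1.07 m/s) = 203000 m / 1.07 m/s = 189700 s = 2.196 d.
k_d L₀/(k_r−k_d) = 0.210×51.4/(1.03−0.210) = 10.79/0.8200 = 13.16 mg/L.
e^(−k_d t) = e^(−0.210×2.196) = 0.6306; e^(−k_r t) = e^(−1.03×2.196) = 0.1042.
D = 13.16 × (0.6306 − 0.1042) + 3.85 × 0.1042 = 6.929 + 0.4011 = 7.330 mg/L.

D ≈ 7.33 mg/L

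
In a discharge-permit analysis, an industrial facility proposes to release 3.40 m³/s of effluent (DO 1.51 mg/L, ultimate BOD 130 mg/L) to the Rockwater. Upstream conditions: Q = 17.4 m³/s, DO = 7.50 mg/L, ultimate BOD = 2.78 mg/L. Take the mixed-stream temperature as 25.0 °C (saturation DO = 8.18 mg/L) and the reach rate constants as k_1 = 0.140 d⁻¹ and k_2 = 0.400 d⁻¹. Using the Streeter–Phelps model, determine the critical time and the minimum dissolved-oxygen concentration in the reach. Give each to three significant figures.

t_c ≈ 3.50 d; minimum DO ≈ 3.12 mg/L

Mixed DO = (17.4×7.50 + 3.40×1.51)/(17.4+3.40) = 135.6/20.80 = 6.521 mg/L.
Mixed L₀ = (17.4×2.78 + 3.40×130)/(20.80) = 490.4/20.80 = 23.58 mg/L.
Initial deficit D₀ = C_s − DO₀ = 8.18 − 6.521 = 1.659 mg/L.
t_c = (1/0.2600) ln[(0.400/0.140)(1 − 1.659×0.2600/(0.140×23.58))] = 3.846 × ln(2.484) = 3.499 d.
D_c = (0.140/0.400) × 23.58 × e^(−0.140×3.499) = 0.3500 × 23.58 × 0.6127 = 5.056 mg/L.
Minimum DO = 8.18 − 5.056 = 3.124 mg/L.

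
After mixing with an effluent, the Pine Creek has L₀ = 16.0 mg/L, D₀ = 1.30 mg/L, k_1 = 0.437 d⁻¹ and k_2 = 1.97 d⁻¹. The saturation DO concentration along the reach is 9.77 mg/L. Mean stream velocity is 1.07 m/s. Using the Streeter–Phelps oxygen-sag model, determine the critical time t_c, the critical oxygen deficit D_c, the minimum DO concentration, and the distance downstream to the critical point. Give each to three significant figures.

At the critical point dD/dt = 0, so k_1 L₀ e^(−k_1 t) = k_2 D. Substituting D(t) from the Streeter–Phelps equation and solving for t gives
t_c = ln[(k_2/k_1)(1 − D₀(k_2−k_1)/(k_1 L₀))] / (k_2−k_1).
Here k_2−k_1 = 1.533 d⁻¹ and 1 − D₀(k_2−k_1)/(k_1 L₀) = 1 − 1.30×1.533/(0.437×16.0) = 0.7150, so
t_c = ln(4.508 × 0.7150) / 1.533 = 1.170 / 1.533 = 0.7634 d.
L(t_c) = L₀ e^(−k_1 t_c) = 16.0 × 0.7163 = 11.46 mg/L, and at the critical point k_2 D_c = k_1 L, so D_c = (0.437/1.97) × 11.46 = 2.542 mg/L.
Minimum DO = C_s − D_c = 9.77 − 2.542 = 7.228 mg/L.
x_c = v t_c = 1.07 m/s × 0.7634 d × 86400 s/d = 70580 m ≈ 70.6 km.

t_c ≈ 0.763 d; D_c ≈ 2.54 mg/L; min DO ≈ 7.23 mg/L; x_c ≈ 70.6 km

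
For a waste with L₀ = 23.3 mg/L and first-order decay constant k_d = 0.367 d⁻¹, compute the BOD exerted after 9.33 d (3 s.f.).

y ≈ 22.5 mg/L

y_t = L₀(1 − e^(−k_d t)) = 23.3 × (1 − e^(−0.367×9.33))
= 23.3 × (1 − 0.03258) = 23.3 × 0.9674 = 22.54 mg/L.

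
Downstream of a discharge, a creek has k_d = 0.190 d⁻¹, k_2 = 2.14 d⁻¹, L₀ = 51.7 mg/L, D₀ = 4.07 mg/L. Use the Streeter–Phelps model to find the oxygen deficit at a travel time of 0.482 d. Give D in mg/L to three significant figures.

D ≈ 4.25 mg/L

k_d L₀/(k_2−k_d) = 0.190×51.7/(2.14−0.190) = 9.823/1.950 = 5.037 mg/L.
e^(−k_d t) = e^(−0.190×0.4820) = 0.9125; e^(−k_2 t) = e^(−2.14×0.4820) = 0.3565.
D = 5.037 × (0.9125 − 0.3565) + 4.07 × 0.3565 = 2.801 + 1.451 = 4.252 mg/L.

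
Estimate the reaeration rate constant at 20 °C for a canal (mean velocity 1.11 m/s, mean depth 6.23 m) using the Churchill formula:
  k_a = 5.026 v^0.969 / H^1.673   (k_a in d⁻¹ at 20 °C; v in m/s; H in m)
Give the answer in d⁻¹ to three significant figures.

k_a = 5.026 × 1.11^0.969 / 6.23^1.673 = 5.026 × 1.106 / 21.34 = 0.2606 d⁻¹.

k_a ≈ 0.261 d⁻¹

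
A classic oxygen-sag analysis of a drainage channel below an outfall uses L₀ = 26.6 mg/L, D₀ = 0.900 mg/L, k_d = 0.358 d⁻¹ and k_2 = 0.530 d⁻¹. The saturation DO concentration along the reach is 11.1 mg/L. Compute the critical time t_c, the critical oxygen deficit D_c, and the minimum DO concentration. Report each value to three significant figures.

t_c ≈ 2.19 d; D_c ≈ 8.22 mg/L; min DO ≈ 2.88 mg/L

t_c = [1/(k_2−k_d)] ln[(k_2/k_d)(1 − D₀(k_2−k_d)/(k_d L₀))]
= [1/(0.530−0.358)] ln[(0.530/0.358)(1 − 0.900×0.1720/(0.358×26.6))]
= (1/0.1720) ln[1.480 × 0.9837] = 5.814 × ln(1.456) = 5.814 × 0.3760 = 2.186 d.
D_c = (k_d/k_2) L₀ e^(−k_d t_c) = (0.358/0.530) × 26.6 × e^(−0.358×2.186) = 0.6755 × 26.6 × 0.4573 = 8.216 mg/L.
Minimum DO = C_s − D_c = 11.1 − 8.216 = 2.884 mg/L.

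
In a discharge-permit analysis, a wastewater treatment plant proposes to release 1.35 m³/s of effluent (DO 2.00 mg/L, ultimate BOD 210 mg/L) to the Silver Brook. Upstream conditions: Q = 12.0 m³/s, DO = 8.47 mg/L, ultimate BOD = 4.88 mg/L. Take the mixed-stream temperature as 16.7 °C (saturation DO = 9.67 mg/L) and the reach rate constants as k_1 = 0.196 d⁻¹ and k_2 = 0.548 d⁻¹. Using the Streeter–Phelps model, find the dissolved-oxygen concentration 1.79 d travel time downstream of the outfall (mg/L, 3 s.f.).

DO ≈ 4.28 mg/L

Mixed DO = (12.0×8.47 + 1.35×2.00)/(12.0+1.35) = 104.3/13.35 = 7.816 mg/L.
Mixed L₀ = (12.0×4.88 + 1.35×210)/(13.35) = 342.1/13.35 = 25.62 mg/L.
Initial deficit D₀ = C_s − DO₀ = 9.67 − 7.816 = 1.854 mg/L.
D(1.79) = [0.196×25.62/(0.548−0.196)](e^(−0.196×1.79) − e^(−0.548×1.79)) + 1.854 e^(−0.548×1.79)
= 14.27 × (0.7041 − 0.3750) + 1.854 × 0.3750 = 5.391 mg/L.
DO = 9.67 − 5.391 = 4.279 mg/L.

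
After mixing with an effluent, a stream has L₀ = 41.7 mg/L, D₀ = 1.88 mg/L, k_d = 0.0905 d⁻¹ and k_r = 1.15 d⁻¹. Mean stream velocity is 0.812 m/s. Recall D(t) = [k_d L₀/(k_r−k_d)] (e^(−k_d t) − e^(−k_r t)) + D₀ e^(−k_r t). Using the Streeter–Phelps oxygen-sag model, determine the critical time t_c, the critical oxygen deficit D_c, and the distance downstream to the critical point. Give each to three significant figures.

t_c ≈ 1.69 d; D_c ≈ 2.82 mg/L; x_c ≈ 119 km

With k_r/k_d = 12.71 and 1 − D₀(k_r−k_d)/(k_d L₀) = 0.4722,
t_c = ln(12.71 × 0.4722) / (1.15 − 0.0905) = ln(6.000) / 1.059 = 1.792/1.059 = 1.691 d.
L(t_c) = L₀ e^(−k_d t_c) = 41.7 × 0.8581 = 35.78 mg/L, and at the critical point k_r D_c = k_d L, so D_c = (0.0905/1.15) × 35.78 = 2.816 mg/L.
x_c = v t_c = 0.812 m/s × 1.691 d × 86400 s/d = 118600 m ≈ 119 km.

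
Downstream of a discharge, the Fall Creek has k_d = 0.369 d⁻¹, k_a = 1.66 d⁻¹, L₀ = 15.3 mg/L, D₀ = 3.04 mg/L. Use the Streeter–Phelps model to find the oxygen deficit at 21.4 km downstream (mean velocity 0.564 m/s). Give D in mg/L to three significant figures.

D ≈ 3.08 mg/L

Travel time t = x/v = 21.4 km / (0.564 m/s) = 21400 m / 0.564 m/s = 37940 s = 0.4392 d.
k_d L₀/(k_a−k_d) = 0.369×15.3/(1.66−0.369) = 5.646/1.291 = 4.373 mg/L.
e^(−k_d t) = e^(−0.369×0.4392) = 0.8504; e^(−k_a t) = e^(−1.66×0.4392) = 0.4824.
D = 4.373 × (0.8504 − 0.4824) + 3.04 × 0.4824 = 1.609 + 1.466 = 3.076 mg/L.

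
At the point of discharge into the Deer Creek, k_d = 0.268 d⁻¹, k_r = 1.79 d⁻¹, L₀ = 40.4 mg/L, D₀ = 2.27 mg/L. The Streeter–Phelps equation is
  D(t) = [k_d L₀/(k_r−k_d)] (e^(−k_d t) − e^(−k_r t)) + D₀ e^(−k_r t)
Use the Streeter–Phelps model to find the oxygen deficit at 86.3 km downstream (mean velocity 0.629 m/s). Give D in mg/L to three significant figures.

Travel time t = x/v = 86.3 km / (0.629 m/s) = 86300 m / 0.629 m/s = 137200 s = 1.588 d.
k_d L₀/(k_r−k_d) = 0.268×40.4/(1.79−0.268) = 10.83/1.522 = 7.114 mg/L.
e^(−k_d t) = e^(−0.268×1.588) = 0.6534; e^(−k_r t) = e^(−1.79×1.588) = 0.05828.
D = 7.114 × (0.6534 − 0.05828) + 2.27 × 0.05828 = 4.233 + 0.1323 = 4.366 mg/L.

D ≈ 4.37 mg/L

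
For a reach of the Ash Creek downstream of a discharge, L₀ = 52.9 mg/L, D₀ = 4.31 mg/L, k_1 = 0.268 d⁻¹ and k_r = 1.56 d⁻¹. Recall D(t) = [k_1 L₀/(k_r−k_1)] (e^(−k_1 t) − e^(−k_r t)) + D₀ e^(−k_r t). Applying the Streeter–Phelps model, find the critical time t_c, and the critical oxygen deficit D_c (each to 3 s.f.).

t_c ≈ 0.977 d; D_c ≈ 6.99 mg/L

t_c = [1/(k_r−k_1)] ln[(k_r/k_1)(1 − D₀(k_r−k_1)/(k_1 L₀))]
= [1/(1.56−0.268)] ln[(1.56/0.268)(1 − 4.31×1.292/(0.268×52.9))]
= (1/1.292) ln[5.821 × 0.6072] = 0.7740 × ln(3.535) = 0.7740 × 1.263 = 0.9772 d.
D_c = (k_1/k_r) L₀ e^(−k_1 t_c) = (0.268/1.56) × 52.9 × e^(−0.268×0.9772) = 0.1718 × 52.9 × 0.7696 = 6.994 mg/L.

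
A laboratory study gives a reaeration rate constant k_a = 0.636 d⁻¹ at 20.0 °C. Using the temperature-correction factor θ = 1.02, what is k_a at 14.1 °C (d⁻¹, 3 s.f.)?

k_a(T₂) = k_a(T₁) · θ^(T₂−T₁) = 0.636 × 1.02^(14.1−20.0)
= 0.636 × 1.02^-5.90 = 0.636 × 0.8897 = 0.5659 d⁻¹.

k_a ≈ 0.566 d⁻¹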